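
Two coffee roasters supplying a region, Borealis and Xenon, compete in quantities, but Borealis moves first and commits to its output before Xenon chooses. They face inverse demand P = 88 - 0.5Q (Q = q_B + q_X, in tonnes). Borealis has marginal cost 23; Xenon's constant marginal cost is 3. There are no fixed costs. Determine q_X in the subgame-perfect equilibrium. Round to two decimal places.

62.50

Solve by backward induction. Given q_B, the follower Xenon maximises π_X = (88 - (1/2)q_B - (1/2)q_X)q_X - 3q_X.
Follower FOC: 85 - (1/2)q_B - q_X = 0, so q_X(q_B) = (85 - (1/2)q_B).
The leader anticipates this reaction. Substituting into P = 88 - 0.5Q gives P = 91/2 - (1/4)q_B, so π_B = (91/2 - (1/4)q_B)q_B - 23q_B.
Leader FOC: 45/2 - (1/2)q_B = 0, so q_B = 45.
Then q_X = (85 - (1/2)·45) = 125/2.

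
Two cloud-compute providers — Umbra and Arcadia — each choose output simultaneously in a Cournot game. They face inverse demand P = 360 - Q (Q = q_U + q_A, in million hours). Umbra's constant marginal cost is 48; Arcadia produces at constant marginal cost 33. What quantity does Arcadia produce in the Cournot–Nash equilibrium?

Umbra's profit: π_U = (360 - Q)q_U - (48q_U). Setting ∂π_U/∂q_U = 0: 312 - 2q_U - (q_A) = 0.
Arcadia's first-order condition: 327 - 2q_A - (q_U) = 0.
So q_U = (312 - q_A)/2 and q_A = (327 - q_U)/2.
Substituting one into the other gives q_U = 99 and q_A = 114.

114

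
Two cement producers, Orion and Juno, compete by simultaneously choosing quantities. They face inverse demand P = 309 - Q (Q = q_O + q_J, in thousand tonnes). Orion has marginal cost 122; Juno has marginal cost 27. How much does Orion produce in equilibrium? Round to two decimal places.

Orion's profit: π_O = (309 - Q)q_O - (122q_O). Setting ∂π_O/∂q_O = 0: 187 - 2q_O - (q_J) = 0.
Juno's profit: π_J = (309 - Q)q_J - (27q_J). Setting ∂π_J/∂q_J = 0: 282 - 2q_J - (q_O) = 0.
So q_O = (187 - q_J)/2 and q_J = (282 - q_O)/2.
Solving the pair: q_O = 92/3, q_J = 377/3.

30.67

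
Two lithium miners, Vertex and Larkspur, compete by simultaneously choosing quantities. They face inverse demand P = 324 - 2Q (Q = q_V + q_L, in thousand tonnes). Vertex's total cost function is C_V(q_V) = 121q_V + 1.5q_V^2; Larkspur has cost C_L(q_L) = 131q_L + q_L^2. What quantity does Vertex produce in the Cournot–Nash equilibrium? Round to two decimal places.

21.89

Vertex's profit: π_V = (324 - 2Q)q_V - (121q_V + (3/2)q_V²). Setting ∂π_V/∂q_V = 0: 203 - 7q_V - 2(q_L) = 0.
Larkspur's profit: π_L = (324 - 2Q)q_L - (131q_L + q_L²). Setting ∂π_L/∂q_L = 0: 193 - 6q_L - 2(q_V) = 0.
So q_V = (203 - 2q_L)/7 and q_L = (193 - 2q_V)/6.
Solving the pair: q_V = 416/19, q_L = 945/38.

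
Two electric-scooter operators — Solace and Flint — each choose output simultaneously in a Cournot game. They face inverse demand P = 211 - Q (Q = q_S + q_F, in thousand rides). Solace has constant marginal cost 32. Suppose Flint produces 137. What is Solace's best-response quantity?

With the rival's output fixed at 137, Solace's profit is π_S = (211 - 137 - q_S)q_S - (32q_S) = (74 - q_S)q_S - (32q_S).
∂π_S/∂q_S = 42 - 2q_S = 0, so q_S = 21.

21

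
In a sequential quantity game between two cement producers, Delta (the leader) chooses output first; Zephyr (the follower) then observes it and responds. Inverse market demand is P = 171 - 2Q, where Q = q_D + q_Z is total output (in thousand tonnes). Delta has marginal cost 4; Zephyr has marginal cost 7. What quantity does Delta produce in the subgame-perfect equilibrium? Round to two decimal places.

Solve by backward induction. Given q_D, the follower Zephyr maximises π_Z = (171 - 2q_D - 2q_Z)q_Z - 7q_Z.
∂π_Z/∂q_Z = 164 - 2q_D - 4q_Z = 0 gives the reaction function q_Z = (164 - 2q_D)/4.
The leader anticipates this reaction. Substituting into P = 171 - 2Q gives P = 89 - q_D, so π_D = (89 - q_D)q_D - 4q_D.
The leader's first-order condition 85 - 2q_D = 0 yields q_D = 85/2.
Then q_Z = (164 - 2·(85/2))/4 = 79/4.

42.50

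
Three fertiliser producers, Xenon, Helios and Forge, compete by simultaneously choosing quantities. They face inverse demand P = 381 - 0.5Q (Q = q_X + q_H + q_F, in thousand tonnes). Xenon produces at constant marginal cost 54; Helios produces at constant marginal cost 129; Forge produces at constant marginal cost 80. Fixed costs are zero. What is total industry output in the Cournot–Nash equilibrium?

440

Xenon's profit: π_X = (381 - 0.5Q)q_X - (54q_X). Setting ∂π_X/∂q_X = 0: 327 - q_X - (1/2)(q_H + q_F) = 0.
Helios's profit: π_H = (381 - 0.5Q)q_H - (129q_H). Setting ∂π_H/∂q_H = 0: 252 - q_H - (1/2)(q_X + q_F) = 0.
Forge's profit: π_F = (381 - 0.5Q)q_F - (80q_F). Setting ∂π_F/∂q_F = 0: 301 - q_F - (1/2)(q_X + q_H) = 0.
Summing all 3 equations gives 880 − 2Q = 0, hence Q = 440.
Back-substituting: q_X = (327 − 220)/(1/2) = 214, q_H = (252 − 220)/(1/2) = 64, q_F = (301 − 220)/(1/2) = 162.
Total output Q = 214 + 64 + 162 = 440.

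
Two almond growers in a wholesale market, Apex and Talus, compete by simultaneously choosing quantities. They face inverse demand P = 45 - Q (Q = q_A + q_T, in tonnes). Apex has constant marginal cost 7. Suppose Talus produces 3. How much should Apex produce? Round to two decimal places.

With the rival's output fixed at 3, Apex's profit is π_A = (45 - 3 - q_A)q_A - (7q_A) = (42 - q_A)q_A - (7q_A).
∂π_A/∂q_A = 35 - 2q_A = 0, so q_A = 35/2.

17.50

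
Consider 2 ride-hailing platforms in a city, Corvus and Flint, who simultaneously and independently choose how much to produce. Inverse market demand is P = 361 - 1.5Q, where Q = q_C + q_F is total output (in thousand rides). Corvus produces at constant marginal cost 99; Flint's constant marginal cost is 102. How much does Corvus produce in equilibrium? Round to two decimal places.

Corvus's profit: π_C = (361 - 1.5Q)q_C - (99q_C). Setting ∂π_C/∂q_C = 0: 262 - 3q_C - (3/2)(q_F) = 0.
Flint's first-order condition: 259 - 3q_F - (3/2)(q_C) = 0.
Best responses: q_C = (262 - (3/2)q_F)/3, q_F = (259 - (3/2)q_C)/3.
Substituting one into the other gives q_C = 530/9 and q_F = 512/9.

58.89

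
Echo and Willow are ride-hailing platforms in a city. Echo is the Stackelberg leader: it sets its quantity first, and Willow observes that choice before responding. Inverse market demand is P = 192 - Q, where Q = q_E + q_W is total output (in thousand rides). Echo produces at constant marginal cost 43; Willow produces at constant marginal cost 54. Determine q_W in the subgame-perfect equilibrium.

29

The follower Willow best-responds to any q_E: π_W = (192 - Q)q_W - 54q_W.
Follower FOC: 138 - q_E - 2q_W = 0, so q_W(q_E) = (138 - q_E)/2.
Echo substitutes q_W(q_E) into its own profit: π_E = q_E(192 - q_E - (138 - q_E)/2) - 43q_E = (123 - (1/2)q_E)q_E - 43q_E.
Maximising: ∂π_E/∂q_E = 80 - q_E = 0, giving q_E = 80.
Then q_W = (138 - 80)/2 = 29.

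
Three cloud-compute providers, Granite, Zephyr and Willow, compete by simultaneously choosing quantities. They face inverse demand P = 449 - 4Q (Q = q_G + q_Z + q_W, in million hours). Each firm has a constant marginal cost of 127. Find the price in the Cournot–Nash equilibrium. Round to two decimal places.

207.50

Each firm earns π_i = (449 - 4Q)q_i - 127q_i.
First-order condition (treating rivals' output as given): 322 - 8q_i - 4·Σ_{j≠i} q_j = 0.
With identical firms every q_j equals q_i, so Σ_{j≠i} q_j = 2q_i and 322 = 16q_i, giving q_i = 161/8.
Total output Q = 483/8, so price P = 449 - 4·(483/8) = 415/2.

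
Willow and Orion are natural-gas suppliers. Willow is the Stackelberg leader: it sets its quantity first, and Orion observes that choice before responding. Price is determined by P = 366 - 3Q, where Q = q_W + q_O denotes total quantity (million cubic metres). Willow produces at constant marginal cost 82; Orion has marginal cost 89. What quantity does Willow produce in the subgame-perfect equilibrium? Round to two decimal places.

48.50

Solve by backward induction. Given q_W, the follower Orion maximises π_O = (366 - 3q_W - 3q_O)q_O - 89q_O.
∂π_O/∂q_O = 277 - 3q_W - 6q_O = 0 gives the reaction function q_O = (277 - 3q_W)/6.
Willow substitutes q_O(q_W) into its own profit: π_W = q_W(366 - 3q_W - (277 - 3q_W)/2) - 82q_W = (455/2 - (3/2)q_W)q_W - 82q_W.
The leader's first-order condition 291/2 - 3q_W = 0 yields q_W = 97/2.
Then q_O = (277 - 3·(97/2))/6 = 263/12.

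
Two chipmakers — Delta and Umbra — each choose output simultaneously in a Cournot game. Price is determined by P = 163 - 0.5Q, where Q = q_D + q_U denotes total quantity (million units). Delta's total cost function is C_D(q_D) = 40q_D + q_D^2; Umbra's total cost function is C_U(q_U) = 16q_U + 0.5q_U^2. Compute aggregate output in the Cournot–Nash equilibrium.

Delta's profit: π_D = (163 - 0.5Q)q_D - (40q_D + q_D²). Setting ∂π_D/∂q_D = 0: 123 - 3q_D - (1/2)(q_U) = 0.
Umbra's first-order condition: 147 - 2q_U - (1/2)(q_D) = 0.
So q_D = (123 - (1/2)q_U)/3 and q_U = (147 - (1/2)q_D)/2.
Solving the pair: q_D = 30, q_U = 66.
Total output Q = 30 + 66 = 96.

96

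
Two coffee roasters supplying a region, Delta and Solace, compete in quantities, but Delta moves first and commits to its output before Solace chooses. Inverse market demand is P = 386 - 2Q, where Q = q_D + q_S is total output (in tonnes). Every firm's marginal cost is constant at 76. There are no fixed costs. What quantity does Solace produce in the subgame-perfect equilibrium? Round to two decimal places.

38.75

The follower Solace best-responds to any q_D: π_S = (386 - 2Q)q_S - 76q_S.
∂π_S/∂q_S = 310 - 2q_D - 4q_S = 0 gives the reaction function q_S = (310 - 2q_D)/4.
The leader anticipates this reaction. Substituting into P = 386 - 2Q gives P = 231 - q_D, so π_D = (231 - q_D)q_D - 76q_D.
Leader FOC: 155 - 2q_D = 0, so q_D = 155/2.
Then q_S = (310 - 2·(155/2))/4 = 155/4.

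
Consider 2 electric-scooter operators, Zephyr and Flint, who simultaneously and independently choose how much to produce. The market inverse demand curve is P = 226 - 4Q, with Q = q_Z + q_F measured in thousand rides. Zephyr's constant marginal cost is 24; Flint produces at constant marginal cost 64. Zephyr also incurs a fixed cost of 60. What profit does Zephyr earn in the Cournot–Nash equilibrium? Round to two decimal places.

Zephyr's profit: π_Z = (226 - 4Q)q_Z - (24q_Z). Setting ∂π_Z/∂q_Z = 0: 202 - 8q_Z - 4(q_F) = 0.
Flint's profit: π_F = (226 - 4Q)q_F - (64q_F). Setting ∂π_F/∂q_F = 0: 162 - 8q_F - 4(q_Z) = 0.
So q_Z = (202 - 4q_F)/8 and q_F = (162 - 4q_Z)/8.
Substituting one into the other gives q_Z = 121/6 and q_F = 61/6.
Price P = 226 - 4·(91/3) = 314/3.
Zephyr's profit: (314/3 - 24)·(121/6) - 60 = 1566.7778.

1566.78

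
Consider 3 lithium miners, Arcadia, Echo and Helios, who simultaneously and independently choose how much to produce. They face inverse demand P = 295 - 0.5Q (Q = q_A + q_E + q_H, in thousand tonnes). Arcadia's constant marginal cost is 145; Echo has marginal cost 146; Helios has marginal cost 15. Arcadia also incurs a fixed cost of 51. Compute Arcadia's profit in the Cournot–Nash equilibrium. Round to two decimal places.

4.13

Arcadia's profit: π_A = (295 - 0.5Q)q_A - (145q_A). Setting ∂π_A/∂q_A = 0: 150 - q_A - (1/2)(q_E + q_H) = 0.
Echo's profit: π_E = (295 - 0.5Q)q_E - (146q_E). Setting ∂π_E/∂q_E = 0: 149 - q_E - (1/2)(q_A + q_H) = 0.
Helios's first-order condition: 280 - q_H - (1/2)(q_A + q_E) = 0.
Summing all 3 equations gives 579 − 2Q = 0, hence Q = 579/2.
Back-substituting: q_A = (150 − 579/4)/(1/2) = 21/2, q_E = (149 − 579/4)/(1/2) = 17/2, q_H = (280 − 579/4)/(1/2) = 541/2.
Price P = 295 - (1/2)·(579/2) = 601/4.
Arcadia's profit: (601/4 - 145)·(21/2) - 51 = 33/8.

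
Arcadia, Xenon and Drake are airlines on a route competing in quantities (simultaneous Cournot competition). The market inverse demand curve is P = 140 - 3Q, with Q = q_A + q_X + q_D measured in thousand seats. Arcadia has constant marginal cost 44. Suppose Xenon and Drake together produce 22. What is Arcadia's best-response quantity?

With rivals' combined output fixed at 22, Arcadia's profit is π_A = (140 - 3·22 - 3q_A)q_A - (44q_A) = (74 - 3q_A)q_A - (44q_A).
∂π_A/∂q_A = 30 - 6q_A = 0, so q_A = 5.

5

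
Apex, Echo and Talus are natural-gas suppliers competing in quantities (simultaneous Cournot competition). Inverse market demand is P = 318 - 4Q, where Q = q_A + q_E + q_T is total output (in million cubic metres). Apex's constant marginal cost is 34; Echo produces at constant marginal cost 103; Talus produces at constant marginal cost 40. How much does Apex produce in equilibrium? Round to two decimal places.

22.44

Apex's profit: π_A = (318 - 4Q)q_A - (34q_A). Setting ∂π_A/∂q_A = 0: 284 - 8q_A - 4(q_E + q_T) = 0.
Echo's first-order condition: 215 - 8q_E - 4(q_A + q_T) = 0.
Talus's profit: π_T = (318 - 4Q)q_T - (40q_T). Setting ∂π_T/∂q_T = 0: 278 - 8q_T - 4(q_A + q_E) = 0.
Adding the 3 first-order conditions: 777 − 16Q = 0, so Q = 777/16.
Back-substituting: q_A = (284 − 777/4)/4 = 359/16, q_E = (215 − 777/4)/4 = 83/16, q_T = (278 − 777/4)/4 = 335/16.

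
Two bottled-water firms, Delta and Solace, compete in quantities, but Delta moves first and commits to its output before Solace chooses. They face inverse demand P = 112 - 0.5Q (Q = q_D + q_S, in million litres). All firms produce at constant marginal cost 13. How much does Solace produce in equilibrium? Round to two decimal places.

The follower Solace best-responds to any q_D: π_S = (112 - 0.5Q)q_S - 13q_S.
Setting the follower's marginal profit to zero, 99 - (1/2)q_D - q_S = 0, i.e. q_S = (99 - (1/2)q_D).
The leader anticipates this reaction. Substituting into P = 112 - 0.5Q gives P = 125/2 - (1/4)q_D, so π_D = (125/2 - (1/4)q_D)q_D - 13q_D.
The leader's first-order condition 99/2 - (1/2)q_D = 0 yields q_D = 99.
Then q_S = (99 - (1/2)·99) = 99/2.

49.50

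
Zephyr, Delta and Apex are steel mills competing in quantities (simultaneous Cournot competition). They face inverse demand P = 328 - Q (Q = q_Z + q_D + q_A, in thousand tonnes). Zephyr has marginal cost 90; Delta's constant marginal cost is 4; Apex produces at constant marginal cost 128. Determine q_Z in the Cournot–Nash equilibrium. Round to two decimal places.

Zephyr's profit: π_Z = (328 - Q)q_Z - (90q_Z). Setting ∂π_Z/∂q_Z = 0: 238 - 2q_Z - (q_D + q_A) = 0.
Delta's first-order condition: 324 - 2q_D - (q_Z + q_A) = 0.
Apex's profit: π_A = (328 - Q)q_A - (128q_A). Setting ∂π_A/∂q_A = 0: 200 - 2q_A - (q_Z + q_D) = 0.
Summing all 3 equations gives 762 − 4Q = 0, hence Q = 381/2.
Back-substituting: q_Z = (238 − 381/2) = 95/2, q_D = (324 − 381/2) = 267/2, q_A = (200 − 381/2) = 19/2.

47.50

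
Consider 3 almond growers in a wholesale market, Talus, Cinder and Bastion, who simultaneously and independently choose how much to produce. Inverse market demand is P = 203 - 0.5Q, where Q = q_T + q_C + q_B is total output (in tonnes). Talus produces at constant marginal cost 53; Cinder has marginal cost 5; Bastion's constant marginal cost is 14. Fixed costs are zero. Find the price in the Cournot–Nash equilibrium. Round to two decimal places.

68.75

Talus's profit: π_T = (203 - 0.5Q)q_T - (53q_T). Setting ∂π_T/∂q_T = 0: 150 - q_T - (1/2)(q_C + q_B) = 0.
Cinder's profit: π_C = (203 - 0.5Q)q_C - (5q_C). Setting ∂π_C/∂q_C = 0: 198 - q_C - (1/2)(q_T + q_B) = 0.
Bastion's first-order condition: 189 - q_B - (1/2)(q_T + q_C) = 0.
Adding the 3 conditions: 537 − Q − Q = 0, i.e. Q = 537/2.
Back-substituting: q_T = (150 − 537/4)/(1/2) = 63/2, q_C = (198 − 537/4)/(1/2) = 255/2, q_B = (189 − 537/4)/(1/2) = 219/2.
Total output Q = 537/2, so price P = 203 - (1/2)·(537/2) = 275/4.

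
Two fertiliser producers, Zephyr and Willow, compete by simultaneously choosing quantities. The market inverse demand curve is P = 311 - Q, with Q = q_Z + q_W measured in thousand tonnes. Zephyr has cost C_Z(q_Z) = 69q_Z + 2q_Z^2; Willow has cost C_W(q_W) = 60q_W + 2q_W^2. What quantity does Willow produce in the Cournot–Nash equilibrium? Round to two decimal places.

Zephyr's profit: π_Z = (311 - Q)q_Z - (69q_Z + 2q_Z²). Setting ∂π_Z/∂q_Z = 0: 242 - 6q_Z - (q_W) = 0.
Willow's profit: π_W = (311 - Q)q_W - (60q_W + 2q_W²). Setting ∂π_W/∂q_W = 0: 251 - 6q_W - (q_Z) = 0.
Rearranging gives the reaction functions q_Z = (242 - q_W)/6 and q_W = (251 - q_Z)/6.
Substituting one into the other gives q_Z = 1201/35 and q_W = 1264/35.

36.11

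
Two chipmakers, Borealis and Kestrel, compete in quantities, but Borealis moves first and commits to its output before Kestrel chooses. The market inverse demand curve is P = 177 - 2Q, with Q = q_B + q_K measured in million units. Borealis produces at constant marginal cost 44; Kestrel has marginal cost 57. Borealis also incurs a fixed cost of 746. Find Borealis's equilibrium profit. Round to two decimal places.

The follower Kestrel best-responds to any q_B: π_K = (177 - 2Q)q_K - 57q_K.
Follower FOC: 120 - 2q_B - 4q_K = 0, so q_K(q_B) = (120 - 2q_B)/4.
The leader anticipates this reaction. Substituting into P = 177 - 2Q gives P = 117 - q_B, so π_B = (117 - q_B)q_B - 44q_B.
Leader FOC: 73 - 2q_B = 0, so q_B = 73/2.
Then q_K = (120 - 2·(73/2))/4 = 47/4.
Price P = 177 - 2·(193/4) = 161/2.
Borealis's profit: (161/2 - 44)·(73/2) - 746 = 586.2500.

586.25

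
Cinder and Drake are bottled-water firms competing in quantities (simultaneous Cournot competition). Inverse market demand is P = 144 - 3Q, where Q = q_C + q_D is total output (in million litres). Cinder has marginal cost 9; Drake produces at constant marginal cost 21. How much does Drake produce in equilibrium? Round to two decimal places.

Cinder's profit: π_C = (144 - 3Q)q_C - (9q_C). Setting ∂π_C/∂q_C = 0: 135 - 6q_C - 3(q_D) = 0.
Drake's profit: π_D = (144 - 3Q)q_D - (21q_D). Setting ∂π_D/∂q_D = 0: 123 - 6q_D - 3(q_C) = 0.
Best responses: q_C = (135 - 3q_D)/6, q_D = (123 - 3q_C)/6.
Substituting one into the other gives q_C = 49/3 and q_D = 37/3.

12.33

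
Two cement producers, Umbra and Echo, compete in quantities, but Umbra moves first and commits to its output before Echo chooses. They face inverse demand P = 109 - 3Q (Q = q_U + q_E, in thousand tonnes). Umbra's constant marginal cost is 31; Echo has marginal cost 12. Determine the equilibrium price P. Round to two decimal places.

The follower Echo best-responds to any q_U: π_E = (109 - 3Q)q_E - 12q_E.
Setting the follower's marginal profit to zero, 97 - 3q_U - 6q_E = 0, i.e. q_E = (97 - 3q_U)/6.
Umbra substitutes q_E(q_U) into its own profit: π_U = q_U(109 - 3q_U - (97 - 3q_U)/2) - 31q_U = (121/2 - (3/2)q_U)q_U - 31q_U.
Leader FOC: 59/2 - 3q_U = 0, so q_U = 59/6.
Then q_E = (97 - 3·(59/6))/6 = 45/4.
Total output Q = 253/12, so price P = 109 - 3·(253/12) = 183/4.

45.75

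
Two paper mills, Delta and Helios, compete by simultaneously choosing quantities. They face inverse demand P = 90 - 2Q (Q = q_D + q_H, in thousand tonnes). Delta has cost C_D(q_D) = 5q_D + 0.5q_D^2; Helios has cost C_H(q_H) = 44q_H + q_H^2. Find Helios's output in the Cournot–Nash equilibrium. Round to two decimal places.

2.31

Delta's profit: π_D = (90 - 2Q)q_D - (5q_D + (1/2)q_D²). Setting ∂π_D/∂q_D = 0: 85 - 5q_D - 2(q_H) = 0.
Helios's profit: π_H = (90 - 2Q)q_H - (44q_H + q_H²). Setting ∂π_H/∂q_H = 0: 46 - 6q_H - 2(q_D) = 0.
Rearranging gives the reaction functions q_D = (85 - 2q_H)/5 and q_H = (46 - 2q_D)/6.
Solving the pair: q_D = 209/13, q_H = 30/13.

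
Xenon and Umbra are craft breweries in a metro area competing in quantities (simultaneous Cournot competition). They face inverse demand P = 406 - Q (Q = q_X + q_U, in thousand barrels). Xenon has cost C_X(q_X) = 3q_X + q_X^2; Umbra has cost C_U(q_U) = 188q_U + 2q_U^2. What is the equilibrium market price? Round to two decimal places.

Xenon's profit: π_X = (406 - Q)q_X - (3q_X + q_X²). Setting ∂π_X/∂q_X = 0: 403 - 4q_X - (q_U) = 0.
Umbra's first-order condition: 218 - 6q_U - (q_X) = 0.
Rearranging gives the reaction functions q_X = (403 - q_U)/4 and q_U = (218 - q_X)/6.
Substituting one into the other gives q_X = 95.6522 and q_U = 469/23.
Total output Q = 116.0435, so price P = 406 - 116.0435 = 289.9565.

289.96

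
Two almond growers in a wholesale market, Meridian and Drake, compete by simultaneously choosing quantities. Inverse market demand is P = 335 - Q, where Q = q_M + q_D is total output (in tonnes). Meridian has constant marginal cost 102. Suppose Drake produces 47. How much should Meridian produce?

With the rival's output fixed at 47, Meridian's profit is π_M = (335 - 47 - q_M)q_M - (102q_M) = (288 - q_M)q_M - (102q_M).
∂π_M/∂q_M = 186 - 2q_M = 0, so q_M = 93.

93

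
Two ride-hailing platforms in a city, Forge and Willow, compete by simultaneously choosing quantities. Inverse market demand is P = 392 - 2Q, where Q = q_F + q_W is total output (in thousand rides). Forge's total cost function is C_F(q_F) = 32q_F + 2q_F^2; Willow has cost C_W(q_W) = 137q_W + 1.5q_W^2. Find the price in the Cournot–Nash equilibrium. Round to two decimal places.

Forge's profit: π_F = (392 - 2Q)q_F - (32q_F + 2q_F²). Setting ∂π_F/∂q_F = 0: 360 - 8q_F - 2(q_W) = 0.
Willow's profit: π_W = (392 - 2Q)q_W - (137q_W + (3/2)q_W²). Setting ∂π_W/∂q_W = 0: 255 - 7q_W - 2(q_F) = 0.
So q_F = (360 - 2q_W)/8 and q_W = (255 - 2q_F)/7.
Solving the pair: q_F = 1005/26, q_W = 330/13.
Total output Q = 1665/26, so price P = 392 - 2·(1665/26) = 263.9231.

263.92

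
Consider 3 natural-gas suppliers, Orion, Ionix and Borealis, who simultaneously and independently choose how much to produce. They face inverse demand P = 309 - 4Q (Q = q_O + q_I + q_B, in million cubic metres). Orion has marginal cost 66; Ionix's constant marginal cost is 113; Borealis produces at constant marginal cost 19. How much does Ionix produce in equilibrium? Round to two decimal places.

3.44

Orion's profit: π_O = (309 - 4Q)q_O - (66q_O). Setting ∂π_O/∂q_O = 0: 243 - 8q_O - 4(q_I + q_B) = 0.
Ionix's first-order condition: 196 - 8q_I - 4(q_O + q_B) = 0.
Borealis's first-order condition: 290 - 8q_B - 4(q_O + q_I) = 0.
Summing all 3 equations gives 729 − 16Q = 0, hence Q = 729/16.
Back-substituting: q_O = (243 − 729/4)/4 = 243/16, q_I = (196 − 729/4)/4 = 55/16, q_B = (290 − 729/4)/4 = 431/16.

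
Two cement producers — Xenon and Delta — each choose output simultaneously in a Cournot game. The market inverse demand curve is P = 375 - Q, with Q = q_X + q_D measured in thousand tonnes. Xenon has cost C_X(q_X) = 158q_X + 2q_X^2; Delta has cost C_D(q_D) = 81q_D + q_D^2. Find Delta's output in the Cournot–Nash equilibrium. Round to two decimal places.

67.26

Xenon's profit: π_X = (375 - Q)q_X - (158q_X + 2q_X²). Setting ∂π_X/∂q_X = 0: 217 - 6q_X - (q_D) = 0.
Delta's profit: π_D = (375 - Q)q_D - (81q_D + q_D²). Setting ∂π_D/∂q_D = 0: 294 - 4q_D - (q_X) = 0.
Best responses: q_X = (217 - q_D)/6, q_D = (294 - q_X)/4.
Solving the pair: q_X = 574/23, q_D = 1547/23.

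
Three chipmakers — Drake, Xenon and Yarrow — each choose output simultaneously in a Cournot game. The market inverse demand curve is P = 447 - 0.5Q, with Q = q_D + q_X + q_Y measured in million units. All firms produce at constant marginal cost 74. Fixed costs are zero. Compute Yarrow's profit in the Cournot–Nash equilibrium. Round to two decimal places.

17391.13

A representative firm's profit is π_i = q_i(447 - 0.5Q) - 74q_i.
Setting ∂π_i/∂q_i = 0 with rivals' quantities fixed: 373 - q_i - (1/2)·Σ_{j≠i} q_j = 0.
With identical firms every q_j equals q_i, so Σ_{j≠i} q_j = 2q_i and 373 = 2q_i, giving q_i = 373/2.
Price P = 447 - (1/2)·(1119/2) = 669/4.
Yarrow's profit: (669/4 - 74)·(373/2) = 17391.1250.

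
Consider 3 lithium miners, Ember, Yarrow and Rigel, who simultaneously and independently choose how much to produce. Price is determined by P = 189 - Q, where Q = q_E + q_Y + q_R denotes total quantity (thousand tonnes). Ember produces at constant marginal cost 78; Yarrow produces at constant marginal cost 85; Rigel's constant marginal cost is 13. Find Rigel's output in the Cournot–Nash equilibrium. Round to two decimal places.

78.25

Ember's profit: π_E = (189 - Q)q_E - (78q_E). Setting ∂π_E/∂q_E = 0: 111 - 2q_E - (q_Y + q_R) = 0.
Yarrow's first-order condition: 104 - 2q_Y - (q_E + q_R) = 0.
Rigel's profit: π_R = (189 - Q)q_R - (13q_R). Setting ∂π_R/∂q_R = 0: 176 - 2q_R - (q_E + q_Y) = 0.
Adding the 3 conditions: 391 − 2Q − 2Q = 0, i.e. Q = 391/4.
Back-substituting: q_E = (111 − 391/4) = 53/4, q_Y = (104 − 391/4) = 25/4, q_R = (176 − 391/4) = 313/4.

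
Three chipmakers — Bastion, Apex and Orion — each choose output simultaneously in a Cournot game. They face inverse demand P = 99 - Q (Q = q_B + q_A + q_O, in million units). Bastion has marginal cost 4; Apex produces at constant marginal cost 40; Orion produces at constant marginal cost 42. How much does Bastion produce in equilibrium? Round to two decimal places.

Bastion's profit: π_B = (99 - Q)q_B - (4q_B). Setting ∂π_B/∂q_B = 0: 95 - 2q_B - (q_A + q_O) = 0.
Apex's first-order condition: 59 - 2q_A - (q_B + q_O) = 0.
Orion's profit: π_O = (99 - Q)q_O - (42q_O). Setting ∂π_O/∂q_O = 0: 57 - 2q_O - (q_B + q_A) = 0.
Adding the 3 first-order conditions: 211 − 4Q = 0, so Q = 211/4.
Back-substituting: q_B = (95 − 211/4) = 169/4, q_A = (59 − 211/4) = 25/4, q_O = (57 − 211/4) = 17/4.

42.25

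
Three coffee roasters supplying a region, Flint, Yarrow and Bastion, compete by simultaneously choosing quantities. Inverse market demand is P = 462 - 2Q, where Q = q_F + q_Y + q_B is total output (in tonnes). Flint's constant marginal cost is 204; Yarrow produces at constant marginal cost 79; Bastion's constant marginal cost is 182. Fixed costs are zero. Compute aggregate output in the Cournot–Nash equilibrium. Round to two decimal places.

Flint's profit: π_F = (462 - 2Q)q_F - (204q_F). Setting ∂π_F/∂q_F = 0: 258 - 4q_F - 2(q_Y + q_B) = 0.
Yarrow's profit: π_Y = (462 - 2Q)q_Y - (79q_Y). Setting ∂π_Y/∂q_Y = 0: 383 - 4q_Y - 2(q_F + q_B) = 0.
Bastion's profit: π_B = (462 - 2Q)q_B - (182q_B). Setting ∂π_B/∂q_B = 0: 280 - 4q_B - 2(q_F + q_Y) = 0.
Summing all 3 equations gives 921 − 8Q = 0, hence Q = 921/8.
Back-substituting: q_F = (258 − 921/4)/2 = 111/8, q_Y = (383 − 921/4)/2 = 611/8, q_B = (280 − 921/4)/2 = 199/8.
Total output Q = 111/8 + 611/8 + 199/8 = 921/8.

115.13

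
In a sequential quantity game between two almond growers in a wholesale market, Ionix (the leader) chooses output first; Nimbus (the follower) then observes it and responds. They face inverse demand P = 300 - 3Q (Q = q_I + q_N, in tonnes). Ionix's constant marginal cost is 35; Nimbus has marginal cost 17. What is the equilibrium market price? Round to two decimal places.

The follower Nimbus best-responds to any q_I: π_N = (300 - 3Q)q_N - 17q_N.
Setting the follower's marginal profit to zero, 283 - 3q_I - 6q_N = 0, i.e. q_N = (283 - 3q_I)/6.
The leader anticipates this reaction. Substituting into P = 300 - 3Q gives P = 317/2 - (3/2)q_I, so π_I = (317/2 - (3/2)q_I)q_I - 35q_I.
Maximising: ∂π_I/∂q_I = 247/2 - 3q_I = 0, giving q_I = 247/6.
Then q_N = (283 - 3·(247/6))/6 = 319/12.
Total output Q = 271/4, so price P = 300 - 3·(271/4) = 387/4.

96.75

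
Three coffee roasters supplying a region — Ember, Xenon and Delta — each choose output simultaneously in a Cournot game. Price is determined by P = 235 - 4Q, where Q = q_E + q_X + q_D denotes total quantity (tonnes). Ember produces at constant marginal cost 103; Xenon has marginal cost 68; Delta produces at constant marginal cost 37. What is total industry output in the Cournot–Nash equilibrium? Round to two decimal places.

Ember's profit: π_E = (235 - 4Q)q_E - (103q_E). Setting ∂π_E/∂q_E = 0: 132 - 8q_E - 4(q_X + q_D) = 0.
Xenon's first-order condition: 167 - 8q_X - 4(q_E + q_D) = 0.
Delta's profit: π_D = (235 - 4Q)q_D - (37q_D). Setting ∂π_D/∂q_D = 0: 198 - 8q_D - 4(q_E + q_X) = 0.
Adding the 3 conditions: 497 − 8Q − 8Q = 0, i.e. Q = 497/16.
Back-substituting: q_E = (132 − 497/4)/4 = 31/16, q_X = (167 − 497/4)/4 = 171/16, q_D = (198 − 497/4)/4 = 295/16.
Total output Q = 31/16 + 171/16 + 295/16 = 497/16.

31.06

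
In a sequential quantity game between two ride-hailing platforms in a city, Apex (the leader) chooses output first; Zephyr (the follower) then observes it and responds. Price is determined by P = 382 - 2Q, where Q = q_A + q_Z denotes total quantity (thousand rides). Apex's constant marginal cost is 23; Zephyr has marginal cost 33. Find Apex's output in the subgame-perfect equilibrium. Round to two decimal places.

92.25

Solve by backward induction. Given q_A, the follower Zephyr maximises π_Z = (382 - 2q_A - 2q_Z)q_Z - 33q_Z.
Follower FOC: 349 - 2q_A - 4q_Z = 0, so q_Z(q_A) = (349 - 2q_A)/4.
The leader anticipates this reaction. Substituting into P = 382 - 2Q gives P = 415/2 - q_A, so π_A = (415/2 - q_A)q_A - 23q_A.
Maximising: ∂π_A/∂q_A = 369/2 - 2q_A = 0, giving q_A = 369/4.
Then q_Z = (349 - 2·(369/4))/4 = 329/8.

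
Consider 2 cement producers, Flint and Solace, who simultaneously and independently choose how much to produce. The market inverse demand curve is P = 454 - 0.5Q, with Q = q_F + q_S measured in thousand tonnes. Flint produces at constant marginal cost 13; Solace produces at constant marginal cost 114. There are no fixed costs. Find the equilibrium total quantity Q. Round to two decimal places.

520.67

Flint's profit: π_F = (454 - 0.5Q)q_F - (13q_F). Setting ∂π_F/∂q_F = 0: 441 - q_F - (1/2)(q_S) = 0.
Solace's profit: π_S = (454 - 0.5Q)q_S - (114q_S). Setting ∂π_S/∂q_S = 0: 340 - q_S - (1/2)(q_F) = 0.
Rearranging gives the reaction functions q_F = (441 - (1/2)q_S) and q_S = (340 - (1/2)q_F).
Solving the pair: q_F = 1084/3, q_S = 478/3.
Total output Q = 1084/3 + 478/3 = 1562/3.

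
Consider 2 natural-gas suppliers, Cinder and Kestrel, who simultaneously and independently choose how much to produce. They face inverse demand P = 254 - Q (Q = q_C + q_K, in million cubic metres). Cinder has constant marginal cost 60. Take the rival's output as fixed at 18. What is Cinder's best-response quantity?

88

With the rival's output fixed at 18, Cinder's profit is π_C = (254 - 18 - q_C)q_C - (60q_C) = (236 - q_C)q_C - (60q_C).
∂π_C/∂q_C = 176 - 2q_C = 0, so q_C = 88.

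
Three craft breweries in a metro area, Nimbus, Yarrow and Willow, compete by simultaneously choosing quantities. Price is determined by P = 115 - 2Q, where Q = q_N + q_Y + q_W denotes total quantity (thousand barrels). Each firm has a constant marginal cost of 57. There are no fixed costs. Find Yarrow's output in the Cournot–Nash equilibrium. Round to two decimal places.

A representative firm's profit is π_i = q_i(115 - 2Q) - 57q_i.
Setting ∂π_i/∂q_i = 0 with rivals' quantities fixed: 58 - 4q_i - 2·Σ_{j≠i} q_j = 0.
By symmetry each firm produces the same amount; substituting Σ_{j≠i} q_j = 2q_i yields q_i = 58/8 = 29/4.

7.25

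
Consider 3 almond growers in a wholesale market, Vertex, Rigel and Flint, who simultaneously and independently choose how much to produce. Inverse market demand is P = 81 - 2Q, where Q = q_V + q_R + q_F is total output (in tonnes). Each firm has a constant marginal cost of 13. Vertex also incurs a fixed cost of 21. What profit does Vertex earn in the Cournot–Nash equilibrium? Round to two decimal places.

123.50

Each firm earns π_i = (81 - 2Q)q_i - 13q_i.
Setting ∂π_i/∂q_i = 0 with rivals' quantities fixed: 68 - 4q_i - 2·Σ_{j≠i} q_j = 0.
By symmetry each firm produces the same amount; substituting Σ_{j≠i} q_j = 2q_i yields q_i = 68/8 = 17/2.
Price P = 81 - 2·(51/2) = 30.
Vertex's profit: (30 - 13)·(17/2) - 21 = 247/2.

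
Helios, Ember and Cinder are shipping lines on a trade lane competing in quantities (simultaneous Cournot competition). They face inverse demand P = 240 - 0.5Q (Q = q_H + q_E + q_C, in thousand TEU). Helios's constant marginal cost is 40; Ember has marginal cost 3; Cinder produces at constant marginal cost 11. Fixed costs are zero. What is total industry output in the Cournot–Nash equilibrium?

Helios's profit: π_H = (240 - 0.5Q)q_H - (40q_H). Setting ∂π_H/∂q_H = 0: 200 - q_H - (1/2)(q_E + q_C) = 0.
Ember's first-order condition: 237 - q_E - (1/2)(q_H + q_C) = 0.
Cinder's first-order condition: 229 - q_C - (1/2)(q_H + q_E) = 0.
Adding the 3 conditions: 666 − Q − Q = 0, i.e. Q = 333.
Back-substituting: q_H = (200 − 333/2)/(1/2) = 67, q_E = (237 − 333/2)/(1/2) = 141, q_C = (229 − 333/2)/(1/2) = 125.
Total output Q = 67 + 141 + 125 = 333.

333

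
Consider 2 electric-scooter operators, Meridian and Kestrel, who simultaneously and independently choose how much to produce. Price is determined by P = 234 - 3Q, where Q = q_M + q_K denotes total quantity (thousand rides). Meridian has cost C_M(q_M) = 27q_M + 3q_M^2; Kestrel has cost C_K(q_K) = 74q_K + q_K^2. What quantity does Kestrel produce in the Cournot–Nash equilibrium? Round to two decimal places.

14.93

Meridian's profit: π_M = (234 - 3Q)q_M - (27q_M + 3q_M²). Setting ∂π_M/∂q_M = 0: 207 - 12q_M - 3(q_K) = 0.
Kestrel's profit: π_K = (234 - 3Q)q_K - (74q_K + q_K²). Setting ∂π_K/∂q_K = 0: 160 - 8q_K - 3(q_M) = 0.
Rearranging gives the reaction functions q_M = (207 - 3q_K)/12 and q_K = (160 - 3q_M)/8.
Substituting one into the other gives q_M = 392/29 and q_K = 433/29.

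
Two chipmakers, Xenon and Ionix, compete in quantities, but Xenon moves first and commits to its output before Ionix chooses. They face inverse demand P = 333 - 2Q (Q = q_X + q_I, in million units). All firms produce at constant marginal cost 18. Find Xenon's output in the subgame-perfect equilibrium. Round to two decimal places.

Solve by backward induction. Given q_X, the follower Ionix maximises π_I = (333 - 2q_X - 2q_I)q_I - 18q_I.
Follower FOC: 315 - 2q_X - 4q_I = 0, so q_I(q_X) = (315 - 2q_X)/4.
Xenon substitutes q_I(q_X) into its own profit: π_X = q_X(333 - 2q_X - (315 - 2q_X)/2) - 18q_X = (351/2 - q_X)q_X - 18q_X.
Maximising: ∂π_X/∂q_X = 315/2 - 2q_X = 0, giving q_X = 315/4.
Then q_I = (315 - 2·(315/4))/4 = 315/8.

78.75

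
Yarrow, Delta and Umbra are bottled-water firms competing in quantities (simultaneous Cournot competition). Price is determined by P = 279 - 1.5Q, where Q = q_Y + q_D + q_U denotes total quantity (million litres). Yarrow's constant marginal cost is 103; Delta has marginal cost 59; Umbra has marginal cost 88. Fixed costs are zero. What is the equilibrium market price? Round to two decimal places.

Yarrow's profit: π_Y = (279 - 1.5Q)q_Y - (103q_Y). Setting ∂π_Y/∂q_Y = 0: 176 - 3q_Y - (3/2)(q_D + q_U) = 0.
Delta's profit: π_D = (279 - 1.5Q)q_D - (59q_D). Setting ∂π_D/∂q_D = 0: 220 - 3q_D - (3/2)(q_Y + q_U) = 0.
Umbra's first-order condition: 191 - 3q_U - (3/2)(q_Y + q_D) = 0.
Summing all 3 equations gives 587 − 6Q = 0, hence Q = 587/6.
Back-substituting: q_Y = (176 − 587/4)/(3/2) = 39/2, q_D = (220 − 587/4)/(3/2) = 293/6, q_U = (191 − 587/4)/(3/2) = 59/2.
Total output Q = 587/6, so price P = 279 - (3/2)·(587/6) = 529/4.

132.25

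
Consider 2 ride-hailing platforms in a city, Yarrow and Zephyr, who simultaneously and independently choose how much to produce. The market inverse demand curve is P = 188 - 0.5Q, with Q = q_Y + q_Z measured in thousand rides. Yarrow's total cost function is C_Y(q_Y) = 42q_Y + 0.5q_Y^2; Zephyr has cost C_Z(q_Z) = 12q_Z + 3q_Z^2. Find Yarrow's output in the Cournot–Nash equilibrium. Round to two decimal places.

Yarrow's profit: π_Y = (188 - 0.5Q)q_Y - (42q_Y + (1/2)q_Y²). Setting ∂π_Y/∂q_Y = 0: 146 - 2q_Y - (1/2)(q_Z) = 0.
Zephyr's first-order condition: 176 - 7q_Z - (1/2)(q_Y) = 0.
So q_Y = (146 - (1/2)q_Z)/2 and q_Z = (176 - (1/2)q_Y)/7.
Solving the pair: q_Y = 67.9273, q_Z = 1116/55.

67.93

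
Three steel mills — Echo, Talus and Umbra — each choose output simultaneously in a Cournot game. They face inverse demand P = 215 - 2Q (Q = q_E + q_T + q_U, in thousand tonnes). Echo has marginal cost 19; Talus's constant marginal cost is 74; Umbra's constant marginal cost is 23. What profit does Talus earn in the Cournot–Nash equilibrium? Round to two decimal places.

Echo's profit: π_E = (215 - 2Q)q_E - (19q_E). Setting ∂π_E/∂q_E = 0: 196 - 4q_E - 2(q_T + q_U) = 0.
Talus's first-order condition: 141 - 4q_T - 2(q_E + q_U) = 0.
Umbra's profit: π_U = (215 - 2Q)q_U - (23q_U). Setting ∂π_U/∂q_U = 0: 192 - 4q_U - 2(q_E + q_T) = 0.
Adding the 3 conditions: 529 − 4Q − 4Q = 0, i.e. Q = 529/8.
Back-substituting: q_E = (196 − 529/4)/2 = 255/8, q_T = (141 − 529/4)/2 = 35/8, q_U = (192 − 529/4)/2 = 239/8.
Price P = 215 - 2·(529/8) = 331/4.
Talus's profit: (331/4 - 74)·(35/8) = 1225/32.

38.28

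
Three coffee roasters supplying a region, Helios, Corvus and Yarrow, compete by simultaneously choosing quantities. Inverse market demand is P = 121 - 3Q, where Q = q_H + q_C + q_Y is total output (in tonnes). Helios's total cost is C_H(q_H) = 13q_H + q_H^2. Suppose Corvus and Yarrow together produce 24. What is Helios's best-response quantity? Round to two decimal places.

With rivals' combined output fixed at 24, Helios's profit is π_H = (121 - 3·24 - 3q_H)q_H - (13q_H + q_H²) = (49 - 3q_H)q_H - (13q_H + q_H²).
∂π_H/∂q_H = 36 - 8q_H = 0, so q_H = 9/2.

4.50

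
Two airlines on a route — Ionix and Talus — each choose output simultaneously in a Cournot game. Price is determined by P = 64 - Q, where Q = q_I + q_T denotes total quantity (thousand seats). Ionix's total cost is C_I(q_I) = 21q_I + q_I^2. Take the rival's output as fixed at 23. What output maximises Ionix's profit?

5

With the rival's output fixed at 23, Ionix's profit is π_I = (64 - 23 - q_I)q_I - (21q_I + q_I²) = (41 - q_I)q_I - (21q_I + q_I²).
∂π_I/∂q_I = 20 - 4q_I = 0, so q_I = 5.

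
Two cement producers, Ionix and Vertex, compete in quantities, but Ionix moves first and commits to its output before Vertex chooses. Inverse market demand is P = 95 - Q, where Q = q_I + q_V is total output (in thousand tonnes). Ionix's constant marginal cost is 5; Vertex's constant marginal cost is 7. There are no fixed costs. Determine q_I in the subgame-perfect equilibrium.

Solve by backward induction. Given q_I, the follower Vertex maximises π_V = (95 - q_I - q_V)q_V - 7q_V.
Follower FOC: 88 - q_I - 2q_V = 0, so q_V(q_I) = (88 - q_I)/2.
Ionix substitutes q_V(q_I) into its own profit: π_I = q_I(95 - q_I - (88 - q_I)/2) - 5q_I = (51 - (1/2)q_I)q_I - 5q_I.
Leader FOC: 46 - q_I = 0, so q_I = 46.
Then q_V = (88 - 46)/2 = 21.

46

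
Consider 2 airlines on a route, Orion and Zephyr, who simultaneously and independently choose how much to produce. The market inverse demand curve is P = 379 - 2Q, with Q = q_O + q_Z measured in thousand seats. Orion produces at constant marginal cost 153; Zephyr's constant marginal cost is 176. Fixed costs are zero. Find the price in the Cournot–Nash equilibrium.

236

Orion's profit: π_O = (379 - 2Q)q_O - (153q_O). Setting ∂π_O/∂q_O = 0: 226 - 4q_O - 2(q_Z) = 0.
Zephyr's profit: π_Z = (379 - 2Q)q_Z - (176q_Z). Setting ∂π_Z/∂q_Z = 0: 203 - 4q_Z - 2(q_O) = 0.
Best responses: q_O = (226 - 2q_Z)/4, q_Z = (203 - 2q_O)/4.
Substituting one into the other gives q_O = 83/2 and q_Z = 30.
Total output Q = 143/2, so price P = 379 - 2·(143/2) = 236.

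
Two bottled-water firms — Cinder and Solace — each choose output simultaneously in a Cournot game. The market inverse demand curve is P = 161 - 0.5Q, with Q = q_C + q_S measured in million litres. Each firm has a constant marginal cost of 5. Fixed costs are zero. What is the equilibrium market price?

57

Each firm earns π_i = (161 - 0.5Q)q_i - 5q_i.
First-order condition (treating rivals' output as given): 156 - q_i - (1/2)q_j = 0.
By symmetry each firm produces the same amount; substituting q_j = q_i yields q_i = 156/(3/2) = 104.
Total output Q = 208, so price P = 161 - (1/2)·208 = 57.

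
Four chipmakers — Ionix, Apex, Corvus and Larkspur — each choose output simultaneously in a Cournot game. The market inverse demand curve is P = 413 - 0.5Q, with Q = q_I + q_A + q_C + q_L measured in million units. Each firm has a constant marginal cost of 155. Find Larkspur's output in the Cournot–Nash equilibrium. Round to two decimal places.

103.20

A representative firm's profit is π_i = q_i(413 - 0.5Q) - 155q_i.
First-order condition (treating rivals' output as given): 258 - q_i - (1/2)·Σ_{j≠i} q_j = 0.
With identical firms every q_j equals q_i, so Σ_{j≠i} q_j = 3q_i and 258 = (5/2)q_i, giving q_i = 516/5.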